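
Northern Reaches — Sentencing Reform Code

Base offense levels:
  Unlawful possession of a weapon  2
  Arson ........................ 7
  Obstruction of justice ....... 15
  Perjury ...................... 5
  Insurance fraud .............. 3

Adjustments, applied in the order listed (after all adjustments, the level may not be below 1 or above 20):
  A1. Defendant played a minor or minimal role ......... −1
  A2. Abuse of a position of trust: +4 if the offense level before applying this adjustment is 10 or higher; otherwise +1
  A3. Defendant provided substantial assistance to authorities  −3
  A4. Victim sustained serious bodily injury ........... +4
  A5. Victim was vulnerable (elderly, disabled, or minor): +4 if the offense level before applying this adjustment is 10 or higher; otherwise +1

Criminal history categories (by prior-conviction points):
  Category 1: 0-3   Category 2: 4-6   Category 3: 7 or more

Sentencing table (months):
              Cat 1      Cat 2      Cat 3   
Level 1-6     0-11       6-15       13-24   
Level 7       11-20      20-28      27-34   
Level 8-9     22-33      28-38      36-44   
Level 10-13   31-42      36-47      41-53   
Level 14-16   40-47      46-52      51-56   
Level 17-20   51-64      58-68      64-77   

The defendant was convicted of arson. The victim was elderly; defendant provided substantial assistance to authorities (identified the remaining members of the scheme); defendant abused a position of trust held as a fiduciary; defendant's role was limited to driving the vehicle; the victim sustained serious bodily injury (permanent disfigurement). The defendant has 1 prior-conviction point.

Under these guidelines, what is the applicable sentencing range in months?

Base offense level for arson: 7.
A1 applies: 7 − 1 = 6.
A2 applies (level before this adjustment is 6 < 10, so +1): 6 + 1 = 7.
A3 applies: 7 − 3 = 4.
A4 applies: 4 + 4 = 8.
A5 applies (level before this adjustment is 8 < 10, so +1): 8 + 1 = 9.
Final offense level: 9.
Criminal history: 1 prior point → Category 1 (0-3).
Level 9 falls in the 8-9 band.
Grid: Level 8-9 × Category 1 = 22-33 months.

22-33 months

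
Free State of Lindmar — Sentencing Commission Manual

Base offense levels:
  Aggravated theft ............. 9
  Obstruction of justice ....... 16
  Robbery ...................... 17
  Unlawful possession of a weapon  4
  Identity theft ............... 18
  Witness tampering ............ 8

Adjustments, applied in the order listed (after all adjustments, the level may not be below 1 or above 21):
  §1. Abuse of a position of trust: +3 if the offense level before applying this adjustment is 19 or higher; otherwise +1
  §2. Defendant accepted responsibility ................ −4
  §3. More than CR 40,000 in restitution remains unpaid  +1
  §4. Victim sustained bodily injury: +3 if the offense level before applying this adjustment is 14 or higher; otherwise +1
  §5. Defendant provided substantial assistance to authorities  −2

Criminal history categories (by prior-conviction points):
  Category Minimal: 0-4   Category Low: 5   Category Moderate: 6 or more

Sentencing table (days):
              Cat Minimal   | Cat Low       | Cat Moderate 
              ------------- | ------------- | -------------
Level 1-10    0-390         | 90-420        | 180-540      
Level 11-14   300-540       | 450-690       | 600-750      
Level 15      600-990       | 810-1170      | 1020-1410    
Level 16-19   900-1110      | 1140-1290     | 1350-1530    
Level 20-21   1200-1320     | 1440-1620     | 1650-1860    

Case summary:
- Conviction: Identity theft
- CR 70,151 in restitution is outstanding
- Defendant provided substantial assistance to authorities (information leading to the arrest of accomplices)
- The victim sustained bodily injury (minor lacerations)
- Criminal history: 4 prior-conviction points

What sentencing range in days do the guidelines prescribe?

Base offense level for identity theft: 18.
§2 does not apply.
§3 applies: 18 + 1 = 19.
§4 applies (level before this adjustment is 19 ≥ 14, so +3): 19 + 3 = 22.
§5 applies: 22 − 2 = 20.
Final offense level: 20.
Criminal history: 4 prior points → Category Minimal (0-4).
Level 20 falls in the 20-21 band.
Grid: Level 20-21 × Category Minimal = 1200-1320 days.

1200-1320 days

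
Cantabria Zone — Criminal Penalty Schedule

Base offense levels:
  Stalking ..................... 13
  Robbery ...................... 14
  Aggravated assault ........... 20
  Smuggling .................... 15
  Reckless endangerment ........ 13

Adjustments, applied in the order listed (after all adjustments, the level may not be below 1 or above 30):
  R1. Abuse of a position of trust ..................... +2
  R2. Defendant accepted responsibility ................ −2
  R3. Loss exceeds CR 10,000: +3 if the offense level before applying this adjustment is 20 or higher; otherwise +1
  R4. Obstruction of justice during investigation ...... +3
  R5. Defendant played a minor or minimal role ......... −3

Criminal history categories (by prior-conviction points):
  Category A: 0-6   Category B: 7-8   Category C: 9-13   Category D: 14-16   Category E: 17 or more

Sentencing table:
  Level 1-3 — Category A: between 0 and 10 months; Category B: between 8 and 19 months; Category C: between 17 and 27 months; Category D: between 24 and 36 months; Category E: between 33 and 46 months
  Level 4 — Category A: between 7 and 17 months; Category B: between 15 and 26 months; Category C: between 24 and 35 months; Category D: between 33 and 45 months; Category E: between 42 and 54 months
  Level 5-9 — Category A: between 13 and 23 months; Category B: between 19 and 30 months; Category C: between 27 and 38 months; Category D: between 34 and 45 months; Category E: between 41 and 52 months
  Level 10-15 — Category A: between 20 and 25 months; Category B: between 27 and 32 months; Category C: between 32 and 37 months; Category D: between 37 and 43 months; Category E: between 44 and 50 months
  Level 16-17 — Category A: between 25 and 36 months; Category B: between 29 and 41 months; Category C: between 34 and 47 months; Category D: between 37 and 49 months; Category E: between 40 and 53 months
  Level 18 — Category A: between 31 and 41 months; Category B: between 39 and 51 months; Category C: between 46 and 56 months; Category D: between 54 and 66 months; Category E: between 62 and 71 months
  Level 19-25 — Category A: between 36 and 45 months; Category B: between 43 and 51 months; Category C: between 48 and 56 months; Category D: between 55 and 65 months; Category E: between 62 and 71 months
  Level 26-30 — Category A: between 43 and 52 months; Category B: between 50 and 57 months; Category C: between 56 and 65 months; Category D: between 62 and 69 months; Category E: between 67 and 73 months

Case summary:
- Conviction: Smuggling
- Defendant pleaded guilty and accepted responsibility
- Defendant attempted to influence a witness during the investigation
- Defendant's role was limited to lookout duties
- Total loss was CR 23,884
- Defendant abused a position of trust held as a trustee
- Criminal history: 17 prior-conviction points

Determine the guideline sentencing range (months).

40-53 months

Base offense level for smuggling: 15.
R1 applies: 15 + 2 = 17.
R2 applies: 17 − 2 = 15.
R3 applies (level before this adjustment is 15 < 20, so +1): 15 + 1 = 16.
R4 applies: 16 + 3 = 19.
R5 applies: 19 − 3 = 16.
Final offense level: 16.
Criminal history: 17 prior points → Category E (17+).
Level 16 falls in the 16-17 band.
Grid: Level 16-17 × Category E = 40-53 months.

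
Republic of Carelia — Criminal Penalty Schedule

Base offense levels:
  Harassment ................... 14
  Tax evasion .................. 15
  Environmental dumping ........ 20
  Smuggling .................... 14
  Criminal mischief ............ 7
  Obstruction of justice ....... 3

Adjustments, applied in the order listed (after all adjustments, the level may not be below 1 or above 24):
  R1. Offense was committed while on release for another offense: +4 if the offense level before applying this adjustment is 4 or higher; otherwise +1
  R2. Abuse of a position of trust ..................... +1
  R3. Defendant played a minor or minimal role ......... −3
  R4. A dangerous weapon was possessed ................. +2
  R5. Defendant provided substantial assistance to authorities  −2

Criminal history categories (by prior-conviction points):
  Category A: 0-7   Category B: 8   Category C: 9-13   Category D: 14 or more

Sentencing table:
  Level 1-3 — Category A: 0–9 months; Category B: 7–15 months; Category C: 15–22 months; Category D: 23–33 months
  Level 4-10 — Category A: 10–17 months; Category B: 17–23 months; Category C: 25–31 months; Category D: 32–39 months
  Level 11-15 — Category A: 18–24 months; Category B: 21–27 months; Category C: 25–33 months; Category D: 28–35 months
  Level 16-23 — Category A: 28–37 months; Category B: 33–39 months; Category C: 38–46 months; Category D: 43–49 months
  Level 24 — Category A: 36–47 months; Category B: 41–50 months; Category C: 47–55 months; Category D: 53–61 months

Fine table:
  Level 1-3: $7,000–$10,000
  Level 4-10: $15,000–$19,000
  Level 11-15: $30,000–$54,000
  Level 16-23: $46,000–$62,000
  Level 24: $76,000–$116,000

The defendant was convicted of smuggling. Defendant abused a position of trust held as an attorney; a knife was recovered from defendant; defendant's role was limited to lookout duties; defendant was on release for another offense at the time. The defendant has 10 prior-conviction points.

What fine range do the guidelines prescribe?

Base offense level for smuggling: 14.
R1 applies (level before this adjustment is 14 ≥ 4, so +4): 14 + 4 = 18.
R2 applies: 18 + 1 = 19.
R3 applies: 19 − 3 = 16.
R4 applies: 16 + 2 = 18.
Final offense level: 18.
Level 18 falls in the 16-23 band.
Fine table: Level 16-23 → $46,000–$62,000.

$46,000–$62,000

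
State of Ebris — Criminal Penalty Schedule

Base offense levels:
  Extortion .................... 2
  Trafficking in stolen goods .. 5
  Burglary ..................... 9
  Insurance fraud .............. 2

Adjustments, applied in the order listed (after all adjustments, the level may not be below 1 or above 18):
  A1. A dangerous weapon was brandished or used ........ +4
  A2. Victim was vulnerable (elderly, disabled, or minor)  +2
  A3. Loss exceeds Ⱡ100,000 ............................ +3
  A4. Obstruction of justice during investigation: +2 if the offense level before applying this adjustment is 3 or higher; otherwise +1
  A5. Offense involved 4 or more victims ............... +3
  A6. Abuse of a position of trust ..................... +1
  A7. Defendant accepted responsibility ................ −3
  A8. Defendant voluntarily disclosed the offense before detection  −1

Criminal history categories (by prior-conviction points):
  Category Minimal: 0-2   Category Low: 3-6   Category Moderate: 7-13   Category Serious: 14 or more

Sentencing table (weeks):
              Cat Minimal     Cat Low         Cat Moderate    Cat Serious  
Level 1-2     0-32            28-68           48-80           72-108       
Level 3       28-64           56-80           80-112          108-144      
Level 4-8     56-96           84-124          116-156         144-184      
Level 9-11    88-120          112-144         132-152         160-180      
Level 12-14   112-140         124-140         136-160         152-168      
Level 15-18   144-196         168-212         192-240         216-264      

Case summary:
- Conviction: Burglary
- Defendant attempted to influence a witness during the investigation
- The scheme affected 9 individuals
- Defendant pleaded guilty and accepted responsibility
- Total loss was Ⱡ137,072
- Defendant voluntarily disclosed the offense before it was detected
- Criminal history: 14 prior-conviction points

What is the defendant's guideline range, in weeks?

Base offense level for burglary: 9.
A3 applies: 9 + 3 = 12.
A4 applies (level before this adjustment is 12 ≥ 3, so +2): 12 + 2 = 14.
A5 applies: 14 + 3 = 17.
A7 applies: 17 − 3 = 14.
A8 applies: 14 − 1 = 13.
Final offense level: 13.
Criminal history: 14 prior points → Category Serious (14+).
Level 13 falls in the 12-14 band.
Grid: Level 12-14 × Category Serious = 152-168 weeks.

152-168 weeks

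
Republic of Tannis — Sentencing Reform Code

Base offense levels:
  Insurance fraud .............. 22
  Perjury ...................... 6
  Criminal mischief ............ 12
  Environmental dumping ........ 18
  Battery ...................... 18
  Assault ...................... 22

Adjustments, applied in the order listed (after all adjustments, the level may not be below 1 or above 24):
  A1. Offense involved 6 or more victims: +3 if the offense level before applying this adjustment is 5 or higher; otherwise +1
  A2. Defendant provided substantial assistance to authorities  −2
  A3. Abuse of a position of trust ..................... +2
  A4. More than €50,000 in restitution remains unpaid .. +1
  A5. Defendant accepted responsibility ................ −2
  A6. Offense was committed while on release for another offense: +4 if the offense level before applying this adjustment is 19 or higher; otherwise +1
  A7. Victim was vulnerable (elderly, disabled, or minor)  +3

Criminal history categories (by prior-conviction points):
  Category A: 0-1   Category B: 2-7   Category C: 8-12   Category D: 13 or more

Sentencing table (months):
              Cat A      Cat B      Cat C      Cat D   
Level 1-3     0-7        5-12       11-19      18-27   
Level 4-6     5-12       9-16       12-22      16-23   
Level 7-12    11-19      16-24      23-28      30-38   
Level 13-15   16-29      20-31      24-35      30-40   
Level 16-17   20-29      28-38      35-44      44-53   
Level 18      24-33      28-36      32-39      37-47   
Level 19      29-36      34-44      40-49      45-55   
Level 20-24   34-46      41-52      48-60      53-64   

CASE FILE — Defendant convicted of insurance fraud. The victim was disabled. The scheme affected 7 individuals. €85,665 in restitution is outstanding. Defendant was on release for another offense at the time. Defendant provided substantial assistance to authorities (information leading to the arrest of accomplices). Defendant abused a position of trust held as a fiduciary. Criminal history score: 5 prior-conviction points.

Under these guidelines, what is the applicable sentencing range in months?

41-52 months

Base offense level for insurance fraud: 22.
A1 applies (level before this adjustment is 22 ≥ 5, so +3): 22 + 3 = 25.
A2 applies: 25 − 2 = 23.
A3 applies: 23 + 2 = 25.
A4 applies: 25 + 1 = 26.
A5 does not apply.
A6 applies (level before this adjustment is 26 ≥ 19, so +4): 26 + 4 = 30.
A7 applies: 30 + 3 = 33.
Level 33 exceeds the maximum of 24; capped at 24.
Final offense level: 24.
Criminal history: 5 prior points → Category B (2-7).
Level 24 falls in the 20-24 band.
Grid: Level 20-24 × Category B = 41-52 months.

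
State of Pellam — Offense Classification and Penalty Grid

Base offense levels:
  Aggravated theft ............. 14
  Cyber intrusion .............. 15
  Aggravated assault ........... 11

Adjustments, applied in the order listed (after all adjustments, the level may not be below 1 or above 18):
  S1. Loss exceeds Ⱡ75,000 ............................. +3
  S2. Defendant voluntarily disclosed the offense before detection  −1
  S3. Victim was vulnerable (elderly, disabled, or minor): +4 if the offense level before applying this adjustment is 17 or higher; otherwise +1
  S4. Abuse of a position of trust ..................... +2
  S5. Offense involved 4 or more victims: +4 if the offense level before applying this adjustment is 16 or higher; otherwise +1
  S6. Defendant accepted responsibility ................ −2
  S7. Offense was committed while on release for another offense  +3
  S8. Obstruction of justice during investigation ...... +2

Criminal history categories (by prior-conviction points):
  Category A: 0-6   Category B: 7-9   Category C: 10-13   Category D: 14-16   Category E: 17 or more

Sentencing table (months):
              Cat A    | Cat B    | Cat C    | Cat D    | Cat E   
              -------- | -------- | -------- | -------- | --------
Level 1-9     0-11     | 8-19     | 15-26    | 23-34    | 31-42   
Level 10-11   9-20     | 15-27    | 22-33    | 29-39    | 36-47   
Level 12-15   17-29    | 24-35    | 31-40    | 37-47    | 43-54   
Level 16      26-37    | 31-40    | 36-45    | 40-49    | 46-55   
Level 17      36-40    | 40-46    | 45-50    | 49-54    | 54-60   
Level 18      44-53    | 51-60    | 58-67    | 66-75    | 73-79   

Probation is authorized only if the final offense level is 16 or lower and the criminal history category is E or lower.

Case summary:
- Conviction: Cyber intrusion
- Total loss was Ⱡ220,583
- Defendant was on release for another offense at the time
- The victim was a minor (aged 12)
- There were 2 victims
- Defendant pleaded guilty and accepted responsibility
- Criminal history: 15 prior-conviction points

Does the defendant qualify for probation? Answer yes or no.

Base offense level for cyber intrusion: 15.
S1 applies: 15 + 3 = 18.
S3 applies (level before this adjustment is 18 ≥ 17, so +4): 18 + 4 = 22.
S4 does not apply.
S5 does not apply.
S6 applies: 22 − 2 = 20.
S7 applies: 20 + 3 = 23.
Level 23 exceeds the maximum of 18; capped at 18.
Final offense level: 18.
Criminal history: 15 prior points → Category D (14-16).
Level 18 falls in the 18 band.
Grid: Level 18 × Category D = 66-75 months.
Probation check: level 18 > 16 and category D ≤ E → not eligible.

No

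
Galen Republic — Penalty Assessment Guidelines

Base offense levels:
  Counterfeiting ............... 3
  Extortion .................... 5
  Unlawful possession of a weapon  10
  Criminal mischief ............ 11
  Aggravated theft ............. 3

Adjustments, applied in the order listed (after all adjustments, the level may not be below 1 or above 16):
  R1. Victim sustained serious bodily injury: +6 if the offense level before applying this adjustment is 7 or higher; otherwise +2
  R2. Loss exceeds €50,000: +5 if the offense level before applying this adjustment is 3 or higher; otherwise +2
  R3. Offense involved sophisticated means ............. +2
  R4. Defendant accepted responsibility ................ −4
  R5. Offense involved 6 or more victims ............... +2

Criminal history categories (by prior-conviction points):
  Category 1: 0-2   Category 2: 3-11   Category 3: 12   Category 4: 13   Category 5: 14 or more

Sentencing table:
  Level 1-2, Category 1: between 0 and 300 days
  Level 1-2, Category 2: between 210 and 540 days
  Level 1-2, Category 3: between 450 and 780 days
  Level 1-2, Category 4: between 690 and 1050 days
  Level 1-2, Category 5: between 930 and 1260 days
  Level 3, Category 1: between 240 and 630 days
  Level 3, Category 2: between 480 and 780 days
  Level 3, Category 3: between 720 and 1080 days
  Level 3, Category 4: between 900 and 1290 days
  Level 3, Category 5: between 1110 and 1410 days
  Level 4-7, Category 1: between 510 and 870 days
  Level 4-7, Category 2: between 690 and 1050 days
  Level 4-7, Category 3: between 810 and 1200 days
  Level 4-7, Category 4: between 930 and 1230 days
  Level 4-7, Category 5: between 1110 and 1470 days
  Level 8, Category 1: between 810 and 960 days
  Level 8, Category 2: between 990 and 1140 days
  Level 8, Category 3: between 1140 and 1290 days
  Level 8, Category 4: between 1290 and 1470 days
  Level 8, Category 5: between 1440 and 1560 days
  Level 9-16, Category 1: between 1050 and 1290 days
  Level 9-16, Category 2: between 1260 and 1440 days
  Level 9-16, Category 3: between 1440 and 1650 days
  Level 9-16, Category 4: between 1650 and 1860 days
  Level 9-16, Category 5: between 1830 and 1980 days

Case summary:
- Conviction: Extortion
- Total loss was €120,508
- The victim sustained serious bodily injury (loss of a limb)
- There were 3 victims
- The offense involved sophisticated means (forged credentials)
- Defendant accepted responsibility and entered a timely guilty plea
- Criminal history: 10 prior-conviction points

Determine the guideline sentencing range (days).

Base offense level for extortion: 5.
R1 applies (level before this adjustment is 5 < 7, so +2): 5 + 2 = 7.
R2 applies (level before this adjustment is 7 ≥ 3, so +5): 7 + 5 = 12.
R3 applies: 12 + 2 = 14.
R4 applies: 14 − 4 = 10.
Final offense level: 10.
Criminal history: 10 prior points → Category 2 (3-11).
Level 10 falls in the 9-16 band.
Grid: Level 9-16 × Category 2 = 1260-1440 days.

1260-1440 days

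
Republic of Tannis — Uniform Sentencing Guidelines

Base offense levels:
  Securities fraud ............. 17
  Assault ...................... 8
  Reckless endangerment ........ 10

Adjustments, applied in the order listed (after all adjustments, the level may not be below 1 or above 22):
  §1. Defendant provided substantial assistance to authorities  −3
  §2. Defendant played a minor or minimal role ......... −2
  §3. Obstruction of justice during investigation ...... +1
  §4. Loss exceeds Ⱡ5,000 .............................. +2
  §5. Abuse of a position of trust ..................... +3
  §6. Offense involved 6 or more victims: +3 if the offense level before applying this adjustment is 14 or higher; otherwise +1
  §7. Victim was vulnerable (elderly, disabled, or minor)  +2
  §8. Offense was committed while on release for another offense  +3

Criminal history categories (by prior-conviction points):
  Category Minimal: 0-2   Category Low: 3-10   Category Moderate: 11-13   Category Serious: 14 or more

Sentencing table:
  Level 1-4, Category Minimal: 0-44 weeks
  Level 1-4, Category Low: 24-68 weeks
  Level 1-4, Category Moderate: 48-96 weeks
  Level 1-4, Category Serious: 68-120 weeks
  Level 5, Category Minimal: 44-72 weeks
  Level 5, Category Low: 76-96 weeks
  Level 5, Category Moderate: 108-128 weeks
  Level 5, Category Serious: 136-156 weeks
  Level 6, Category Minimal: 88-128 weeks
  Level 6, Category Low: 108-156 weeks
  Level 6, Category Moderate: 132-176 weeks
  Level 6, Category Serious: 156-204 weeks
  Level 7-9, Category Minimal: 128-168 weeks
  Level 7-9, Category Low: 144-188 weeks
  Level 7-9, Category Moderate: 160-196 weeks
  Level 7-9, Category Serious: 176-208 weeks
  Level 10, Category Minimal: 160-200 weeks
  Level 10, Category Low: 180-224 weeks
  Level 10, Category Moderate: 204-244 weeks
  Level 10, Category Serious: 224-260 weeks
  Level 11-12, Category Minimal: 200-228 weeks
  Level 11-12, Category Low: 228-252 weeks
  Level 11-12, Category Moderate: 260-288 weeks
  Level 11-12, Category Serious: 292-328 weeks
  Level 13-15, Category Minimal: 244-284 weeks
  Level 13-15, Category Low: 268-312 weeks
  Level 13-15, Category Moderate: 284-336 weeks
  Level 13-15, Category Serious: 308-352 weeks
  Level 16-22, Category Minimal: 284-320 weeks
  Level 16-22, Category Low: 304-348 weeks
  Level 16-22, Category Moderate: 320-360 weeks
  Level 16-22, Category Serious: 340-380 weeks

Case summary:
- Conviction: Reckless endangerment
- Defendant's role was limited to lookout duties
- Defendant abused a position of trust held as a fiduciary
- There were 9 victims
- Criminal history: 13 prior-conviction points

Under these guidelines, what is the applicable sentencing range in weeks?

Base offense level for reckless endangerment: 10.
§2 applies: 10 − 2 = 8.
§4 does not apply.
§5 applies: 8 + 3 = 11.
§6 applies (level before this adjustment is 11 < 14, so +1): 11 + 1 = 12.
§8 does not apply.
Final offense level: 12.
Criminal history: 13 prior points → Category Moderate (11-13).
Level 12 falls in the 11-12 band.
Grid: Level 11-12 × Category Moderate = 260-288 weeks.

260-288 weeks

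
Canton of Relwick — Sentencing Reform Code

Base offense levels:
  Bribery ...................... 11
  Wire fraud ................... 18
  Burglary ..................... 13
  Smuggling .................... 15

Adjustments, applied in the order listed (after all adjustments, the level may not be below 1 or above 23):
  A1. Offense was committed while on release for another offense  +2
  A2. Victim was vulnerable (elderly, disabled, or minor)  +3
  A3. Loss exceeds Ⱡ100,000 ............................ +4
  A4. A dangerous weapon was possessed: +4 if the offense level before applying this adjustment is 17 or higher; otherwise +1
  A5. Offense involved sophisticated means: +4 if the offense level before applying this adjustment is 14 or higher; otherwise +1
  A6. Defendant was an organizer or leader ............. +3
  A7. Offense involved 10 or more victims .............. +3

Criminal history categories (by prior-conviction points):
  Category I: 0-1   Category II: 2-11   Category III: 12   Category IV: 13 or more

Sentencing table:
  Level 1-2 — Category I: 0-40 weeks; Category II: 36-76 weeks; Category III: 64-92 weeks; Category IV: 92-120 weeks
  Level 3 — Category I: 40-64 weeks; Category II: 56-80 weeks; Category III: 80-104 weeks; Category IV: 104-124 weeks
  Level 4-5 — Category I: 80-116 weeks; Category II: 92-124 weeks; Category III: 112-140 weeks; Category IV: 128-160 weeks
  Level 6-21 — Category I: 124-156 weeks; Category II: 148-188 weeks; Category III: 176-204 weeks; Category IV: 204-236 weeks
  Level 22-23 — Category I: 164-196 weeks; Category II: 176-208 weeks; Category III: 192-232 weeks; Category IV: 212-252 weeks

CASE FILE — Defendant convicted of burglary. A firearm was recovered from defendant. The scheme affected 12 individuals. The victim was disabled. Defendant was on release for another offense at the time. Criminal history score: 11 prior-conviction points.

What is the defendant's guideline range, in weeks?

176-208 weeks

Base offense level for burglary: 13.
A1 applies: 13 + 2 = 15.
A2 applies: 15 + 3 = 18.
A4 applies (level before this adjustment is 18 ≥ 17, so +4): 18 + 4 = 22.
A5 does not apply.
A7 applies: 22 + 3 = 25.
Level 25 exceeds the maximum of 23; capped at 23.
Final offense level: 23.
Criminal history: 11 prior points → Category II (2-11).
Level 23 falls in the 22-23 band.
Grid: Level 22-23 × Category II = 176-208 weeks.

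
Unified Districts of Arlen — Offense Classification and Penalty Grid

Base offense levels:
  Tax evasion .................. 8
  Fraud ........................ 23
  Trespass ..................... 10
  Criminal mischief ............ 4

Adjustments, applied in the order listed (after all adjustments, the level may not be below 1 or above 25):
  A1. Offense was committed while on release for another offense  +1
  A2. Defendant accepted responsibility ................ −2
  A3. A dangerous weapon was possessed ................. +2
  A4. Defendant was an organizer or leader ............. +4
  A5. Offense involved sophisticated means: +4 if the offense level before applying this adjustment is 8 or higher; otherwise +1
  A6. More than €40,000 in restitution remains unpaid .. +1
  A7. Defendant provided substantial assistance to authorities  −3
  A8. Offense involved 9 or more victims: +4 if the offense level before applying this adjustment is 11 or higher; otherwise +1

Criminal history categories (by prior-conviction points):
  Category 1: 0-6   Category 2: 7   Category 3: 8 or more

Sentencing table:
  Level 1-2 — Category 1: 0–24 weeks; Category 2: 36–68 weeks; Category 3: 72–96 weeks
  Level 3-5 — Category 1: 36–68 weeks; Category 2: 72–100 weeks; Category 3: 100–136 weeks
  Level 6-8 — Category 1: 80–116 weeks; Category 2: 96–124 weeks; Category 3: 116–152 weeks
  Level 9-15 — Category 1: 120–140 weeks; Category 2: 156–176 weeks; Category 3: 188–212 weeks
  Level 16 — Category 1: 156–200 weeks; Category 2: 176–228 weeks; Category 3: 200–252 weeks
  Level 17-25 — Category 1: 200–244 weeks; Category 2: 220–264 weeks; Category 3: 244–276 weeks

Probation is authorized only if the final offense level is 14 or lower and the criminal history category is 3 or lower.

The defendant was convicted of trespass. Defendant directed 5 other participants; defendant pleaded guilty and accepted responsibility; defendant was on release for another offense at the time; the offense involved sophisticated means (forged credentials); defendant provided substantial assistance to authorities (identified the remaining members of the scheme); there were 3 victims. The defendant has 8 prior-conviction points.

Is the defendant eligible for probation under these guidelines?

Base offense level for trespass: 10.
A1 applies: 10 + 1 = 11.
A2 applies: 11 − 2 = 9.
A4 applies: 9 + 4 = 13.
A5 applies (level before this adjustment is 13 ≥ 8, so +4): 13 + 4 = 17.
A6 does not apply.
A7 applies: 17 − 3 = 14.
A8 does not apply.
Final offense level: 14.
Criminal history: 8 prior points → Category 3 (8+).
Level 14 falls in the 9-15 band.
Grid: Level 9-15 × Category 3 = 188-212 weeks.
Probation check: level 14 ≤ 14 and category 3 ≤ 3 → eligible.

Yes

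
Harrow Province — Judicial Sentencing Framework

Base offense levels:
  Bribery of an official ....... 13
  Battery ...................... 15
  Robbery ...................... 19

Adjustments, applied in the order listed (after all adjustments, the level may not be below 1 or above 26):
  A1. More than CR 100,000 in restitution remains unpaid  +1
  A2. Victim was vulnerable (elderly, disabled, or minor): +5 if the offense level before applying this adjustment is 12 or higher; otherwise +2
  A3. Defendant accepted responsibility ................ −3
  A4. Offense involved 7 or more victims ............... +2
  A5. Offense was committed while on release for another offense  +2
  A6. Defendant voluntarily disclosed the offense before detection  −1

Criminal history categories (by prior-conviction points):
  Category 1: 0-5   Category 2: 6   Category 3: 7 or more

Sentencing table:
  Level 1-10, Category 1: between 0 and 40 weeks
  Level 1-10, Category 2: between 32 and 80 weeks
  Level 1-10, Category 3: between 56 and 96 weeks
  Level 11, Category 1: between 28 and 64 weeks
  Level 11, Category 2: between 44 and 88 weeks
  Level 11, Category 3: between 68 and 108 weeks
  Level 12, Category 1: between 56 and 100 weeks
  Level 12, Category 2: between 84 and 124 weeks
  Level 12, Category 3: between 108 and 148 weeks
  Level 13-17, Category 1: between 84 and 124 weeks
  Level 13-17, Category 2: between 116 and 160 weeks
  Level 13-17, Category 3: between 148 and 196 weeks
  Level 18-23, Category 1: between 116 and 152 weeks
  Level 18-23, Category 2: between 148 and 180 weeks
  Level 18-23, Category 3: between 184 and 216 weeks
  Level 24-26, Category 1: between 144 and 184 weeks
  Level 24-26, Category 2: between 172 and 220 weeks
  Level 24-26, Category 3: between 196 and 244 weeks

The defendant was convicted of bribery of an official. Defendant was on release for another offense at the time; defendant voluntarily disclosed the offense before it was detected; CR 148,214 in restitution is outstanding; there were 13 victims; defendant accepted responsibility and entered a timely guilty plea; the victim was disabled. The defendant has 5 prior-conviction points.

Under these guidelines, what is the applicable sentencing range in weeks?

Base offense level for bribery of an official: 13.
A1 applies: 13 + 1 = 14.
A2 applies (level before this adjustment is 14 ≥ 12, so +5): 14 + 5 = 19.
A3 applies: 19 − 3 = 16.
A4 applies: 16 + 2 = 18.
A5 applies: 18 + 2 = 20.
A6 applies: 20 − 1 = 19.
Final offense level: 19.
Criminal history: 5 prior points → Category 1 (0-5).
Level 19 falls in the 18-23 band.
Grid: Level 18-23 × Category 1 = 116-152 weeks.

116-152 weeks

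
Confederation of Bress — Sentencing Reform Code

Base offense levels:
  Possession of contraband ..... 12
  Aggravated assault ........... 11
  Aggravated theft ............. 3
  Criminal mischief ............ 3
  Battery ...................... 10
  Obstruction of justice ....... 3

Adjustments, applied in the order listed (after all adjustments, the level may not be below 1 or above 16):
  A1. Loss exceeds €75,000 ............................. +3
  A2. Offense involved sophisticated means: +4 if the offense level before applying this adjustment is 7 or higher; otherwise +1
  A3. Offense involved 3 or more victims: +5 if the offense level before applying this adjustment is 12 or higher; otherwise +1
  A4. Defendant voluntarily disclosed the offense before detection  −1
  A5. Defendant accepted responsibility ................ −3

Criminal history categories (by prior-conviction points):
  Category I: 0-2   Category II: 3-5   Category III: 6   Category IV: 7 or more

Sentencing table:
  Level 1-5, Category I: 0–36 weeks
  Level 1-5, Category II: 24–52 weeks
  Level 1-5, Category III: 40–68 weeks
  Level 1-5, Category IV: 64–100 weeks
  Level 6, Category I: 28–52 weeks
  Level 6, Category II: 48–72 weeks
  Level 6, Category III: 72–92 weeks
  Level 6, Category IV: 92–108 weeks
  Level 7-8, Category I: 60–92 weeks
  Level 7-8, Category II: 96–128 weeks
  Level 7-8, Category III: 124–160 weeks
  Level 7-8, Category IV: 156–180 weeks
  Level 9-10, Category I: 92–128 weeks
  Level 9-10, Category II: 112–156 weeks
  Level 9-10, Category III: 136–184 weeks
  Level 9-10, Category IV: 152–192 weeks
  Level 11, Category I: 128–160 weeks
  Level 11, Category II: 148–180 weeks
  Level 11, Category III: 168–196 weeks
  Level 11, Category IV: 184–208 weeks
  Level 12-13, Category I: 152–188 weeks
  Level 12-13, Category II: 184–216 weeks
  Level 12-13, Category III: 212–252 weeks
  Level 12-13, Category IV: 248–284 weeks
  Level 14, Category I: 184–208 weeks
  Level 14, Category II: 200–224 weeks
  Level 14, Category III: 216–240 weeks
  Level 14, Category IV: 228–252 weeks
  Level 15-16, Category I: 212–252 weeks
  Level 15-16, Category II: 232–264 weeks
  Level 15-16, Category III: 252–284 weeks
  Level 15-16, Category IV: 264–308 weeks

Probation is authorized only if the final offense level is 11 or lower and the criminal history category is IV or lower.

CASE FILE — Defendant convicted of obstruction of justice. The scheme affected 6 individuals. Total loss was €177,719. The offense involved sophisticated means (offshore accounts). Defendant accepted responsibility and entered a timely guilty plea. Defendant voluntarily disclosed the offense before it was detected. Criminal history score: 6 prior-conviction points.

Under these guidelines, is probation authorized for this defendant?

Base offense level for obstruction of justice: 3.
A1 applies: 3 + 3 = 6.
A2 applies (level before this adjustment is 6 < 7, so +1): 6 + 1 = 7.
A3 applies (level before this adjustment is 7 < 12, so +1): 7 + 1 = 8.
A4 applies: 8 − 1 = 7.
A5 applies: 7 − 3 = 4.
Final offense level: 4.
Criminal history: 6 prior points → Category III (6).
Level 4 falls in the 1-5 band.
Grid: Level 1-5 × Category III = 40-68 weeks.
Probation check: level 4 ≤ 11 and category III ≤ IV → eligible.

Yes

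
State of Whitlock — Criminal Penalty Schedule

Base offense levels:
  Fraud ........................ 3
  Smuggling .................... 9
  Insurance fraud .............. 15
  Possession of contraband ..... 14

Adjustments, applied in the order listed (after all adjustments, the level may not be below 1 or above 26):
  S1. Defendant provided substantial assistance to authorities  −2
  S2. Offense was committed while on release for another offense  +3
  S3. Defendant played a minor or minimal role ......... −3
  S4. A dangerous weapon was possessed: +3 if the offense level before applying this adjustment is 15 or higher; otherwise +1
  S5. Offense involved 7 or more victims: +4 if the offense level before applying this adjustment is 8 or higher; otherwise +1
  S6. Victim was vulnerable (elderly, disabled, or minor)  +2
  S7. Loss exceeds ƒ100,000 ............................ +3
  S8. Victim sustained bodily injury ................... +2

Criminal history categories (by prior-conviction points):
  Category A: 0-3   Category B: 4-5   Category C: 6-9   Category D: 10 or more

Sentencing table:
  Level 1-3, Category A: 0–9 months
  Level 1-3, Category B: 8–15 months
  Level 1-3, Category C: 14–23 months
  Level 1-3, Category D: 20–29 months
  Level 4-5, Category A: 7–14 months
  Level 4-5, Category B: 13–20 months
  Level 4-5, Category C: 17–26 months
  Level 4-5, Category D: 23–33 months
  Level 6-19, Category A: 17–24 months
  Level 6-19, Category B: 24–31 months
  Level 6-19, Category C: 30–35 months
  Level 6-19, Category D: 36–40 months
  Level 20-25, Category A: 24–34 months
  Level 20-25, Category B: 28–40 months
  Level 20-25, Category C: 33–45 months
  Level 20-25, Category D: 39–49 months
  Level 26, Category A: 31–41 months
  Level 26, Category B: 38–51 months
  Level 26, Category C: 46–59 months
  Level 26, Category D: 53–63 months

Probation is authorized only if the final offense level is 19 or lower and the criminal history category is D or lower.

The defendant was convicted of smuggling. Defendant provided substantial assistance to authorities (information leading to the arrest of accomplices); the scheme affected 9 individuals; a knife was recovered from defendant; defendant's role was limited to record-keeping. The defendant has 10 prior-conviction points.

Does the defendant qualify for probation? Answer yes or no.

Base offense level for smuggling: 9.
S1 applies: 9 − 2 = 7.
S3 applies: 7 − 3 = 4.
S4 applies (level before this adjustment is 4 < 15, so +1): 4 + 1 = 5.
S5 applies (level before this adjustment is 5 < 8, so +1): 5 + 1 = 6.
Final offense level: 6.
Criminal history: 10 prior points → Category D (10+).
Level 6 falls in the 6-19 band.
Grid: Level 6-19 × Category D = 36-40 months.
Probation check: level 6 ≤ 19 and category D ≤ D → eligible.

Yes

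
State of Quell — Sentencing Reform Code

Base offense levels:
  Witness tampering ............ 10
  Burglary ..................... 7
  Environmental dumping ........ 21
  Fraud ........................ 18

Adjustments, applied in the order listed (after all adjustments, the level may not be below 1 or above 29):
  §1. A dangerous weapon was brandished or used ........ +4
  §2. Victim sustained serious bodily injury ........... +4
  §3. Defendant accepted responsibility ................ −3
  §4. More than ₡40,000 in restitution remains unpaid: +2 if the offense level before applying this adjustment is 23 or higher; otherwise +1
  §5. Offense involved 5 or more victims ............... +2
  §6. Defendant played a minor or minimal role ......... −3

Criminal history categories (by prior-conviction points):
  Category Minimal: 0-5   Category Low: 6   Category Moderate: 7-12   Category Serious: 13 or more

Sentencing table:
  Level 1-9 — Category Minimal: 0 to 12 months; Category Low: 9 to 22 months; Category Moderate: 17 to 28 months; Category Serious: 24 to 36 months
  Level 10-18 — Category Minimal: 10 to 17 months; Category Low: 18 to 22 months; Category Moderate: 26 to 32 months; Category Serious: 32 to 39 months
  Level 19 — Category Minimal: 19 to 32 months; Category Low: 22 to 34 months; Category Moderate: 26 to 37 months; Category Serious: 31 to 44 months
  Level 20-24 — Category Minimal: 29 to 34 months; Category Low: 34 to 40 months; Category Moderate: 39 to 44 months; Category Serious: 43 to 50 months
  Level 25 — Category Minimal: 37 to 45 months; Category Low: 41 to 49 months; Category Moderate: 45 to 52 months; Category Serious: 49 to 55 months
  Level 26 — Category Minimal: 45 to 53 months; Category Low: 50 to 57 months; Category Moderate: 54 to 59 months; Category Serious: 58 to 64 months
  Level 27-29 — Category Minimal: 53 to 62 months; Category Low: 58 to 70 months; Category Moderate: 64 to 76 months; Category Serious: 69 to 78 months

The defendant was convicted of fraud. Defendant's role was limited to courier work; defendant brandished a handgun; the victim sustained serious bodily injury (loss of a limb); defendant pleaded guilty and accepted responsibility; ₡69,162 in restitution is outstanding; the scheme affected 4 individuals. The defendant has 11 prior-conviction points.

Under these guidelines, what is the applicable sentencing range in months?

Base offense level for fraud: 18.
§1 applies: 18 + 4 = 22.
§2 applies: 22 + 4 = 26.
§3 applies: 26 − 3 = 23.
§4 applies (level before this adjustment is 23 ≥ 23, so +2): 23 + 2 = 25.
§5 does not apply.
§6 applies: 25 − 3 = 22.
Final offense level: 22.
Criminal history: 11 prior points → Category Moderate (7-12).
Level 22 falls in the 20-24 band.
Grid: Level 20-24 × Category Moderate = 39-44 months.

39-44 months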